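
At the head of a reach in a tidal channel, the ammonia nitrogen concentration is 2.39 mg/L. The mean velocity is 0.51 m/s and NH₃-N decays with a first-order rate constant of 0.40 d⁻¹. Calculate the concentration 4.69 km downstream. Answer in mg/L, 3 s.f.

2.29 mg/L

Travel time t = 4.69 km / 0.51 m/s = 4690/0.51 = 9196 s = 0.1064 d.
First-order decay: C = 2.39·exp(−0.40·0.1064) = 2.39·0.9583 = 2.29 mg/L.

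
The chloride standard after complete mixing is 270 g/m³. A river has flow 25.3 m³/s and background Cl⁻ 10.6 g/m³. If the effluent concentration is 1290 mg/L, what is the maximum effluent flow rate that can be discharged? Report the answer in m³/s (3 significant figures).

6.43 m³/s

Mass balance at complete mixing: C_std·(Q_w + Q_r) = Q_w·C_e + Q_r·C_b.
Rearranging, Q_w = Q_r·(C_std − C_b)/(C_e − C_std) = 25.3·(270 − 10.6) / (1290 − 270) = 6.434 m³/s.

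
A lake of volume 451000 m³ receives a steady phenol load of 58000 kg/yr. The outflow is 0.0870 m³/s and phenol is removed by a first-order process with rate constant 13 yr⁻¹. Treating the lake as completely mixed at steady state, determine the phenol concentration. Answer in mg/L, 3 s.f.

6.74 mg/L

Outflow Q = 0.0870 m³/s × 3.156e+07 s/yr = 2.746e+06 m³/yr.
Steady-state CSTR mass balance: W = Q·C + k·V·C, so C = W/(Q + kV).
Q + kV = 2.746e+06 + 13·451000 = 8.609e+06 m³/yr.
C = 58000/8.609e+06 = 0.006738 kg/m³ = 6.738 mg/L.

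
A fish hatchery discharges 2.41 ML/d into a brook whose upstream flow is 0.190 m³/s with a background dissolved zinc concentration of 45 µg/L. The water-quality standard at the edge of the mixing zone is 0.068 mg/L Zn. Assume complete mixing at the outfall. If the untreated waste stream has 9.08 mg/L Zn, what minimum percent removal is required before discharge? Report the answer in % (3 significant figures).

97.5 %

2.41 ML/d = 0.02789 m³/s.
45 µg/L = 0.045 mg/L.
Mass balance: 0.068·0.2179 = 0.02789·Cₑ + 0.19·0.045.
Cₑ = (0.01482 − 0.00855) / 0.02789 = 0.2247 mg/L.
Required removal = 1 − 0.2247/9.08 = 97.53 %.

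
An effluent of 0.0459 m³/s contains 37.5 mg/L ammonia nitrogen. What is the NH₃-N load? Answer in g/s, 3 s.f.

Mass flux = Q·C = 0.0459 m³/s × 37.5 g/m³ = 1.721 g/s.

1.72 g/s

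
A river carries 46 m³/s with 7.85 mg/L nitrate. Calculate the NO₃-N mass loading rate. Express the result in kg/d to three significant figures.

31200 kg/d

Mass flux = Q·C = 46 m³/s × 7.85 g/m³ = 361.1 g/s.
= 361.1 g/s × 86.4 = 3.12e+04 kg/d.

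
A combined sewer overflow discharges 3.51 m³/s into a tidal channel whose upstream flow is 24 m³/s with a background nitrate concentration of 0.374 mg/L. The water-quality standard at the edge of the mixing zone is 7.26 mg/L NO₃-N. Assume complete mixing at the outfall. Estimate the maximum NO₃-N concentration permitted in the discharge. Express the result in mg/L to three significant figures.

Mass balance: 7.26·27.51 = 3.51·Cₑ + 24·0.374.
Cₑ = (199.7 − 8.976) / 3.51 = 54.34 mg/L.

54.3 mg/L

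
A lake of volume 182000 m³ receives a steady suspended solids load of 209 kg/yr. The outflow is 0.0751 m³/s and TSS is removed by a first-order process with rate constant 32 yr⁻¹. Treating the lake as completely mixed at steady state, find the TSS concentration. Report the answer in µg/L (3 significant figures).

25.5 µg/L

Outflow Q = 0.0751 m³/s × 3.156e+07 s/yr = 2.37e+06 m³/yr.
Steady-state CSTR mass balance: W = Q·C + k·V·C, so C = W/(Q + kV).
Q + kV = 2.37e+06 + 32·182000 = 8.194e+06 m³/yr.
C = 209/8.194e+06 = 2.551e-05 kg/m³ = 0.02551 mg/L = 25.51 µg/L.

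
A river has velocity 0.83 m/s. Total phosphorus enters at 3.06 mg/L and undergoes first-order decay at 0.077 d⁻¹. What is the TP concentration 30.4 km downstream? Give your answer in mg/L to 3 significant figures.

Travel time t = 30.4 km / 0.83 m/s = 3.04e+04/0.83 = 3.663e+04 s = 0.4239 d.
First-order decay: C = 3.06·exp(−0.077·0.4239) = 3.06·0.9679 = 2.962 mg/L.

2.96 mg/L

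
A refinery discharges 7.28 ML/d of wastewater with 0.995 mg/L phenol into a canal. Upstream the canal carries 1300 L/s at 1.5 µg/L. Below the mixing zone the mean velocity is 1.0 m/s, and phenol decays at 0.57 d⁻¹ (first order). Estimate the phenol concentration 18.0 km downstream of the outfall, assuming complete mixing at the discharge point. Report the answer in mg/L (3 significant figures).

7.28 ML/d = 0.08426 m³/s.
1300 L/s = 1.3 m³/s.
1.5 µg/L = 0.0015 mg/L.
After complete mixing, C₀ = (0.08426·0.995 + 1.3·0.0015) / 1.384 = 0.06197 mg/L.
Travel time t = 1.8e+04 m / 1.0 m/s = 1.8e+04 s = 0.2083 d.
C = 0.06197·exp(−0.57·0.2083) = 0.06197·0.888 = 0.05503 mg/L.

0.0550 mg/L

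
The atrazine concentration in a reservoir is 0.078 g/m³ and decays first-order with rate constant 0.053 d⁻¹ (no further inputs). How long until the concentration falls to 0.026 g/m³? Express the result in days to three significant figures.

20.7 d

t = ln(C₀/C)/k = ln(0.078/0.026)/0.053 = 1.099/0.053 = 20.73 d.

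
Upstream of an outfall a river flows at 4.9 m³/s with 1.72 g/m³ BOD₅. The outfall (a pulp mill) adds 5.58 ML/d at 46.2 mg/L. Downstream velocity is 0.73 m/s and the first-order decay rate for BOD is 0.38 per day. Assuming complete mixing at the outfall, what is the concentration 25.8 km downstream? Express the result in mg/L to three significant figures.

5.58 ML/d = 0.06458 m³/s.
After complete mixing, C₀ = (0.06458·46.2 + 4.9·1.72) / 4.965 = 2.299 mg/L.
Travel time t = 2.58e+04 m / 0.73 m/s = 3.534e+04 s = 0.4091 d.
C = 2.299·exp(−0.38·0.4091) = 2.299·0.856 = 1.968 mg/L.

1.97 mg/L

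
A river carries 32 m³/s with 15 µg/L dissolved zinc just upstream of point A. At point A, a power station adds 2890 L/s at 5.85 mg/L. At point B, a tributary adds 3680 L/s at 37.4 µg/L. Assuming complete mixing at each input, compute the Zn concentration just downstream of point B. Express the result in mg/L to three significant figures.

15 µg/L = 0.015 mg/L.
2890 L/s = 2.89 m³/s.
After input A: C = (32·0.015 + 2.89·5.85) / 34.89 = 0.4983 mg/L.
3680 L/s = 3.68 m³/s.
37.4 µg/L = 0.0374 mg/L.
After input B: C = (34.89·0.4983 + 3.68·0.0374) / 38.57 = 0.4543 mg/L.

0.454 mg/L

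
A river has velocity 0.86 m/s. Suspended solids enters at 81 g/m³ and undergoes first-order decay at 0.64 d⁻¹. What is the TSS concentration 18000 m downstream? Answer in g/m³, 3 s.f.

69.4 g/m³

Travel time t = 18000 m / 0.86 m/s = 1.8e+04/0.86 = 2.093e+04 s = 0.2422 d.
First-order decay: C = 81·exp(−0.64·0.2422) = 81·0.8564 = 69.37 g/m³.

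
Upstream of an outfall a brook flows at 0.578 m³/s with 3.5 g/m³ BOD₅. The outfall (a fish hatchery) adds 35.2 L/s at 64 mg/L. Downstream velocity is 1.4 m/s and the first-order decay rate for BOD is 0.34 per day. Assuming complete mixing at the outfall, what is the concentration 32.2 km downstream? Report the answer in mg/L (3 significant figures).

35.2 L/s = 0.0352 m³/s.
After complete mixing, C₀ = (0.0352·64 + 0.578·3.5) / 0.6132 = 6.973 mg/L.
Travel time t = 3.22e+04 m / 1.4 m/s = 2.3e+04 s = 0.2662 d.
C = 6.973·exp(−0.34·0.2662) = 6.973·0.9135 = 6.37 mg/L.

6.37 mg/L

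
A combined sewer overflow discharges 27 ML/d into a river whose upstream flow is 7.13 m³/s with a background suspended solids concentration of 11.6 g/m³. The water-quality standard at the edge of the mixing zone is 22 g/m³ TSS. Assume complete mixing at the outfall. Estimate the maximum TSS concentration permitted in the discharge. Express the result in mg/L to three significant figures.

27 ML/d = 0.3125 m³/s.
Mass balance: 22·7.442 = 0.3125·Cₑ + 7.13·11.6.
Cₑ = (163.7 − 82.71) / 0.3125 = 259.3 mg/L.

259 mg/L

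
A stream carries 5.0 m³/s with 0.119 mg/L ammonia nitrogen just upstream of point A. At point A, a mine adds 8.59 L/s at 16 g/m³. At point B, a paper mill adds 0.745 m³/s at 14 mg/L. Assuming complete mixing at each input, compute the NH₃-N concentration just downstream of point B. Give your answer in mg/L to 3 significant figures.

1.94 mg/L

8.59 L/s = 0.00859 m³/s.
After input A: C = (5·0.119 + 0.00859·16) / 5.009 = 0.1462 mg/L.
After input B: C = (5.009·0.1462 + 0.745·14) / 5.754 = 1.94 mg/L.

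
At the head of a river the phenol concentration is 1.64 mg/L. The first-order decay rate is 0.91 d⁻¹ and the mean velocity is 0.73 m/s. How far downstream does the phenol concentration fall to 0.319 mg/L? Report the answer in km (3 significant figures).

113 km

From C = C₀·e^(−kt), t = ln(C₀/C)/k = ln(1.64/0.319)/0.91 = 1.637/0.91 = 1.799 d.
Distance = v·t = 0.73 m/s × 1.554e+05 s = 1.135e+05 m = 113.5 km.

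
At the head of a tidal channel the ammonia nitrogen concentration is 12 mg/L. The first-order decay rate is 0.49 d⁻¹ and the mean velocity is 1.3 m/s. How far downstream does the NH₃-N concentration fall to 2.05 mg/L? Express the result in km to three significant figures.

From C = C₀·e^(−kt), t = ln(C₀/C)/k = ln(12/2.05)/0.49 = 1.767/0.49 = 3.606 d.
Distance = v·t = 1.3 m/s × 3.116e+05 s = 4.051e+05 m = 405.1 km.

405 km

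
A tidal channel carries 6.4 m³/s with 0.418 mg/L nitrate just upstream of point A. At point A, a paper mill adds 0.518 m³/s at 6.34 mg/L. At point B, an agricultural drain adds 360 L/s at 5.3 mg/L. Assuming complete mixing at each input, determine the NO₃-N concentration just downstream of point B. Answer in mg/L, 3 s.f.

1.08 mg/L

After input A: C = (6.4·0.418 + 0.518·6.34) / 6.918 = 0.8614 mg/L.
360 L/s = 0.36 m³/s.
After input B: C = (6.918·0.8614 + 0.36·5.3) / 7.278 = 1.081 mg/L.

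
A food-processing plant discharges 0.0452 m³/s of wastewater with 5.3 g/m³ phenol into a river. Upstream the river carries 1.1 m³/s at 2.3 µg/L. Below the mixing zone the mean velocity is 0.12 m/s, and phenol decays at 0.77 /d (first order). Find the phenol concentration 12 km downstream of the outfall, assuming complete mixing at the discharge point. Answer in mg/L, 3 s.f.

2.3 µg/L = 0.0023 mg/L.
After complete mixing, C₀ = (0.0452·5.3 + 1.1·0.0023) / 1.145 = 0.2114 mg/L.
Travel time t = 1.2e+04 m / 0.12 m/s = 1e+05 s = 1.157 d.
C = 0.2114·exp(−0.77·1.157) = 0.2114·0.4102 = 0.08671 mg/L.

0.0867 mg/L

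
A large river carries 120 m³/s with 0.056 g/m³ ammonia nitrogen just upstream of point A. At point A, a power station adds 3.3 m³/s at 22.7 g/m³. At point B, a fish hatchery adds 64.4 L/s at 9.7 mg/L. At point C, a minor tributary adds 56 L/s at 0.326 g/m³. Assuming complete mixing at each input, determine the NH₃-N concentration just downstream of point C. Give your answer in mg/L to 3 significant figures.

0.667 mg/L

After input A: C = (120·0.056 + 3.3·22.7) / 123.3 = 0.662 mg/L.
64.4 L/s = 0.0644 m³/s.
After input B: C = (123.3·0.662 + 0.0644·9.7) / 123.4 = 0.6668 mg/L.
56 L/s = 0.056 m³/s.
After input C: C = (123.4·0.6668 + 0.056·0.326) / 123.4 = 0.6666 mg/L.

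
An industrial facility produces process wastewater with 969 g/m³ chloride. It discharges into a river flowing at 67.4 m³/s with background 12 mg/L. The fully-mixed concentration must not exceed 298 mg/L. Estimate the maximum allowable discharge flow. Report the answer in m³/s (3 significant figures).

28.7 m³/s

Mass balance at complete mixing: C_std·(Q_w + Q_r) = Q_w·C_e + Q_r·C_b.
Rearranging, Q_w = Q_r·(C_std − C_b)/(C_e − C_std) = 67.4·(298 − 12) / (969 − 298) = 28.73 m³/s.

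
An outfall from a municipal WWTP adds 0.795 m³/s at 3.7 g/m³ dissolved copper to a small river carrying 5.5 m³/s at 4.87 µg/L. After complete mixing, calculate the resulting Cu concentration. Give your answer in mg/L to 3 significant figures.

0.472 mg/L

4.87 µg/L = 0.00487 mg/L.
By mass balance at complete mixing, C = (0.795·3.7 + 5.5·0.00487) / (0.795 + 5.5) = 2.968/6.295 = 0.4715 mg/L.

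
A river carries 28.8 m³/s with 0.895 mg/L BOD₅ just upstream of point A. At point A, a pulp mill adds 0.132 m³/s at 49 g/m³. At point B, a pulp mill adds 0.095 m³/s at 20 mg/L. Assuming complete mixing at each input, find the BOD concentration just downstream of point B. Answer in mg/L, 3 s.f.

After input A: C = (28.8·0.895 + 0.132·49) / 28.93 = 1.114 mg/L.
After input B: C = (28.93·1.114 + 0.095·20) / 29.03 = 1.176 mg/L.

1.18 mg/L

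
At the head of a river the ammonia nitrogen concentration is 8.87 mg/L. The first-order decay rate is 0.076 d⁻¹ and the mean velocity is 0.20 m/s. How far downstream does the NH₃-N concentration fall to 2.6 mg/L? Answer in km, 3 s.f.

279 km

From C = C₀·e^(−kt), t = ln(C₀/C)/k = ln(8.87/2.6)/0.076 = 1.227/0.076 = 16.15 d.
Distance = v·t = 0.20 m/s × 1.395e+06 s = 2.79e+05 m = 279 km.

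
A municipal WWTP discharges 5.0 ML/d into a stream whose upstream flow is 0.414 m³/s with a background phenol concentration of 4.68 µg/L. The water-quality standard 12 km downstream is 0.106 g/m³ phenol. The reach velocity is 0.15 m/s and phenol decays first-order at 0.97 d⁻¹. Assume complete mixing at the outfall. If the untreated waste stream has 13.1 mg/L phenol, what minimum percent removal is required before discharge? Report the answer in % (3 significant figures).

84.1 %

5.0 ML/d = 0.05787 m³/s.
4.68 µg/L = 0.00468 mg/L.
Travel time to the compliance point: t = 1.2e+04/0.15 = 8e+04 s = 0.9259 d; decay factor exp(−0.97·0.9259) = 0.4073.
So the concentration just after mixing may be at most 0.106/0.4073 = 0.2602 mg/L.
Mass balance: 0.2602·0.4719 = 0.05787·Cₑ + 0.414·0.00468.
Cₑ = (0.1228 − 0.001938) / 0.05787 = 2.088 mg/L.
Required removal = 1 − 2.088/13.1 = 84.06 %.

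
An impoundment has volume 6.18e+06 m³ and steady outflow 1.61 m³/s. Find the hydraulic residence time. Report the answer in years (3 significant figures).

Q = 1.61 m³/s × 3.156e+07 s/yr = 5.081e+07 m³/yr.
Hydraulic residence time τ = V/Q = 6.18e+06/5.081e+07 = 0.1216 yr.

0.122 yr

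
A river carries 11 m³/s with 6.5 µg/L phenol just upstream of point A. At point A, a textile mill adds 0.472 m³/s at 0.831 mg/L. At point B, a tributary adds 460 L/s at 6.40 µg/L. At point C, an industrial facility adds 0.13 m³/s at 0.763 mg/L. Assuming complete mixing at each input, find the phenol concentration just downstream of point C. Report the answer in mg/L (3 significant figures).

0.0469 mg/L

6.5 µg/L = 0.0065 mg/L.
After input A: C = (11·0.0065 + 0.472·0.831) / 11.47 = 0.04042 mg/L.
460 L/s = 0.46 m³/s.
6.40 µg/L = 0.0064 mg/L.
After input B: C = (11.47·0.04042 + 0.46·0.0064) / 11.93 = 0.03911 mg/L.
After input C: C = (11.93·0.03911 + 0.13·0.763) / 12.06 = 0.04691 mg/L.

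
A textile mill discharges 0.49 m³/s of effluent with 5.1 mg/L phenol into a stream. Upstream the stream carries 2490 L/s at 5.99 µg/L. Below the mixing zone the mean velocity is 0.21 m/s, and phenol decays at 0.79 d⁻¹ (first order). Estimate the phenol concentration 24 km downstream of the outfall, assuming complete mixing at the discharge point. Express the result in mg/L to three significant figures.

0.297 mg/L

2490 L/s = 2.49 m³/s.
5.99 µg/L = 0.00599 mg/L.
After complete mixing, C₀ = (0.49·5.1 + 2.49·0.00599) / 2.98 = 0.8436 mg/L.
Travel time t = 2.4e+04 m / 0.21 m/s = 1.143e+05 s = 1.323 d.
C = 0.8436·exp(−0.79·1.323) = 0.8436·0.3517 = 0.2967 mg/L.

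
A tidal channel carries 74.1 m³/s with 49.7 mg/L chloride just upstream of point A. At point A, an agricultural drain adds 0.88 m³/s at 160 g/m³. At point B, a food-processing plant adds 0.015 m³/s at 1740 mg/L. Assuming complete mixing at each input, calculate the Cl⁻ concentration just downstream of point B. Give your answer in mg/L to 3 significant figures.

51.3 mg/L

After input A: C = (74.1·49.7 + 0.88·160) / 74.98 = 50.99 mg/L.
After input B: C = (74.98·50.99 + 0.015·1740) / 74.99 = 51.33 mg/L.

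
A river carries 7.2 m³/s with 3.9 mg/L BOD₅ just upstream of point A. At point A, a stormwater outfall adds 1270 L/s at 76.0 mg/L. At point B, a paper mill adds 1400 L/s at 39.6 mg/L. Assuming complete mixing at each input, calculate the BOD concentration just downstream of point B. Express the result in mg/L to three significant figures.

18.2 mg/L

1270 L/s = 1.27 m³/s.
After input A: C = (7.2·3.9 + 1.27·76) / 8.47 = 14.71 mg/L.
1400 L/s = 1.4 m³/s.
After input B: C = (8.47·14.71 + 1.4·39.6) / 9.87 = 18.24 mg/L.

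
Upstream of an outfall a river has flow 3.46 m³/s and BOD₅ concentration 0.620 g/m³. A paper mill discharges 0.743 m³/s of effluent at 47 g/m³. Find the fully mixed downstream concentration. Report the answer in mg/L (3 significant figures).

8.82 mg/L

By mass balance at complete mixing, C = (0.743·47 + 3.46·0.62) / (0.743 + 3.46) = 37.07/4.203 = 8.819 mg/L.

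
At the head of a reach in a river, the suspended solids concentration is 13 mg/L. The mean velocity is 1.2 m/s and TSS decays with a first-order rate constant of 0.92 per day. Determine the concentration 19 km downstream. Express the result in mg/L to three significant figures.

11.0 mg/L

Travel time t = 19 km / 1.2 m/s = 1.9e+04/1.2 = 1.583e+04 s = 0.1833 d.
First-order decay: C = 13·exp(−0.92·0.1833) = 13·0.8449 = 10.98 mg/L.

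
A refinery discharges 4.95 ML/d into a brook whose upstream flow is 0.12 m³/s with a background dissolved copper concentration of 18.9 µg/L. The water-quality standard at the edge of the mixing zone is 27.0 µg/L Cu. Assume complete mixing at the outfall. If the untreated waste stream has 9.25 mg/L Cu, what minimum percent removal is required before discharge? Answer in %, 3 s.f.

99.5 %

4.95 ML/d = 0.05729 m³/s.
18.9 µg/L = 0.0189 mg/L.
27.0 µg/L = 0.027 mg/L.
Mass balance: 0.027·0.1773 = 0.05729·Cₑ + 0.12·0.0189.
Cₑ = (0.004787 − 0.002268) / 0.05729 = 0.04397 mg/L.
Required removal = 1 − 0.04397/9.25 = 99.52 %.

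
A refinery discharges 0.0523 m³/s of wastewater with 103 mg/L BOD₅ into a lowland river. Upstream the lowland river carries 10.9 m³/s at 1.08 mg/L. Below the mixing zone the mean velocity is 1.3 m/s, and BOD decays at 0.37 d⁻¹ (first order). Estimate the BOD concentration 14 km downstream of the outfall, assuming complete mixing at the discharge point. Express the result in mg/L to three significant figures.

1.50 mg/L

After complete mixing, C₀ = (0.0523·103 + 10.9·1.08) / 10.95 = 1.567 mg/L.
Travel time t = 1.4e+04 m / 1.3 m/s = 1.077e+04 s = 0.1246 d.
C = 1.567·exp(−0.37·0.1246) = 1.567·0.9549 = 1.496 mg/L.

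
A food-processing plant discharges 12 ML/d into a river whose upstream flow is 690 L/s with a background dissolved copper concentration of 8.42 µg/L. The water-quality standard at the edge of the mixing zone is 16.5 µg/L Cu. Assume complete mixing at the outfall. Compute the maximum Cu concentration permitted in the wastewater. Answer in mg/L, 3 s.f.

12 ML/d = 0.1389 m³/s.
690 L/s = 0.69 m³/s.
8.42 µg/L = 0.00842 mg/L.
16.5 µg/L = 0.0165 mg/L.
Mass balance: 0.0165·0.8289 = 0.1389·Cₑ + 0.69·0.00842.
Cₑ = (0.01368 − 0.00581) / 0.1389 = 0.05664 mg/L.

0.0566 mg/L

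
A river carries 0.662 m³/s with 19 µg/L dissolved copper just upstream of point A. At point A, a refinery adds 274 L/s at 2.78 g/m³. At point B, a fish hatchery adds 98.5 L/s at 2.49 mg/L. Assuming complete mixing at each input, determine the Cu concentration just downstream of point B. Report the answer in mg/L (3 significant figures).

19 µg/L = 0.019 mg/L.
274 L/s = 0.274 m³/s.
After input A: C = (0.662·0.019 + 0.274·2.78) / 0.936 = 0.8272 mg/L.
98.5 L/s = 0.0985 m³/s.
After input B: C = (0.936·0.8272 + 0.0985·2.49) / 1.034 = 0.9856 mg/L.

0.986 mg/L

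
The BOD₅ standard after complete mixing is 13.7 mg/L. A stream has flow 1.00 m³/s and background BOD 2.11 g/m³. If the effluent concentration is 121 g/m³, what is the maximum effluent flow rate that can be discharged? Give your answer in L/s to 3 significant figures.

Mass balance at complete mixing: C_std·(Q_w + Q_r) = Q_w·C_e + Q_r·C_b.
Rearranging, Q_w = Q_r·(C_std − C_b)/(C_e − C_std) = 1.00·(13.7 − 2.11) / (121 − 13.7) = 0.108 m³/s.
= 108 L/s.

108 L/s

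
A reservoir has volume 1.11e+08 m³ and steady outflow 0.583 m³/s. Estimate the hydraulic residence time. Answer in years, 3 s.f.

6.03 yr

Q = 0.583 m³/s × 3.156e+07 s/yr = 1.84e+07 m³/yr.
Hydraulic residence time τ = V/Q = 1.11e+08/1.84e+07 = 6.033 yr.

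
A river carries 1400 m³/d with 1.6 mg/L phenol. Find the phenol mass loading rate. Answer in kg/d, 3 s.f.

1400 m³/d = 0.0162 m³/s.
Mass flux = Q·C = 0.0162 m³/s × 1.6 g/m³ = 0.02593 g/s.
= 0.02593 g/s × 86.4 = 2.24 kg/d.

2.24 kg/d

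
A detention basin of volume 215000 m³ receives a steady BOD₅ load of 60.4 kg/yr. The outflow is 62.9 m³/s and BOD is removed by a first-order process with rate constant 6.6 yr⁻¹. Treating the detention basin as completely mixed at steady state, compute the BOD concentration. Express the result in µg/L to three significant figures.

Outflow Q = 62.9 m³/s × 3.156e+07 s/yr = 1.985e+09 m³/yr.
Steady-state CSTR mass balance: W = Q·C + k·V·C, so C = W/(Q + kV).
Q + kV = 1.985e+09 + 6.6·215000 = 1.986e+09 m³/yr.
C = 60.4/1.986e+09 = 3.041e-08 kg/m³ = 3.041e-05 mg/L = 0.03041 µg/L.

0.0304 µg/L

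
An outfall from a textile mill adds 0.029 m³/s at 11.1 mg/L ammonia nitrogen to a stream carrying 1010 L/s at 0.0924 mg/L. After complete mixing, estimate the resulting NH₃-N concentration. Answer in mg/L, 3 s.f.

0.400 mg/L

1010 L/s = 1.01 m³/s.
Flow-weighted mixing gives C = (0.029·11.1 + 1.01·0.0924) / (0.029 + 1.01) = 0.4152/1.039 = 0.3996 mg/L.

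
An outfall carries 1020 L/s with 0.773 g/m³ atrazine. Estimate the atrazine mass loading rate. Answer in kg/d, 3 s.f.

1020 L/s = 1.02 m³/s.
Mass flux = Q·C = 1.02 m³/s × 0.773 g/m³ = 0.7885 g/s.
= 0.7885 g/s × 86.4 = 68.12 kg/d.

68.1 kg/d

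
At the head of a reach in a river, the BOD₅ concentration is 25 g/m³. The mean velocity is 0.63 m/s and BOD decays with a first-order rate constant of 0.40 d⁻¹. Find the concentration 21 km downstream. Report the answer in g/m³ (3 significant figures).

Travel time t = 21 km / 0.63 m/s = 2.1e+04/0.63 = 3.333e+04 s = 0.3858 d.
First-order decay: C = 25·exp(−0.40·0.3858) = 25·0.857 = 21.42 g/m³.

21.4 g/m³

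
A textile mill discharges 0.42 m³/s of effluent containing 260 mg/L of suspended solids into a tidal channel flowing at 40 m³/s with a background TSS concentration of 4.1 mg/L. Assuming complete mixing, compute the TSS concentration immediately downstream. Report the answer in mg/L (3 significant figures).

Conservation of mass across the mixing zone: C = (0.42·260 + 40·4.1) / (0.42 + 40) = 273.2/40.42 = 6.759 mg/L.

6.76 mg/L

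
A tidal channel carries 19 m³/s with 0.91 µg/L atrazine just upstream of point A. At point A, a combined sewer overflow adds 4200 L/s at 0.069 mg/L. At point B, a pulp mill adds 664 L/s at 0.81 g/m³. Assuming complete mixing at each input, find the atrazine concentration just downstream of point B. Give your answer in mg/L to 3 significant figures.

0.0354 mg/L

0.91 µg/L = 0.00091 mg/L.
4200 L/s = 4.2 m³/s.
After input A: C = (19·0.00091 + 4.2·0.069) / 23.2 = 0.01324 mg/L.
664 L/s = 0.664 m³/s.
After input B: C = (23.2·0.01324 + 0.664·0.81) / 23.86 = 0.03541 mg/L.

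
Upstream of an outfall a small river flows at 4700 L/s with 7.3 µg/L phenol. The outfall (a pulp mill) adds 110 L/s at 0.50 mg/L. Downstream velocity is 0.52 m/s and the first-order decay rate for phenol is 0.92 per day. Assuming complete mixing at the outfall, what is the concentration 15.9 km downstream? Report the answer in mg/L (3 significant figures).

110 L/s = 0.11 m³/s.
4700 L/s = 4.7 m³/s.
7.3 µg/L = 0.0073 mg/L.
After complete mixing, C₀ = (0.11·0.5 + 4.7·0.0073) / 4.81 = 0.01857 mg/L.
Travel time t = 1.59e+04 m / 0.52 m/s = 3.058e+04 s = 0.3539 d.
C = 0.01857·exp(−0.92·0.3539) = 0.01857·0.7221 = 0.01341 mg/L.

0.0134 mg/L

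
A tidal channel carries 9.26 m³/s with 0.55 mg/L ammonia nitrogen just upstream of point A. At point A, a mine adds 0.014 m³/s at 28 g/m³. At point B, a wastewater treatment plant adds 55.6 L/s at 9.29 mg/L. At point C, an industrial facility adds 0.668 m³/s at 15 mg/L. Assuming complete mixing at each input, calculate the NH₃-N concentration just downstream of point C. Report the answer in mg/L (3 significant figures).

1.60 mg/L

After input A: C = (9.26·0.55 + 0.014·28) / 9.274 = 0.5914 mg/L.
55.6 L/s = 0.0556 m³/s.
After input B: C = (9.274·0.5914 + 0.0556·9.29) / 9.33 = 0.6433 mg/L.
After input C: C = (9.33·0.6433 + 0.668·15) / 9.998 = 1.603 mg/L.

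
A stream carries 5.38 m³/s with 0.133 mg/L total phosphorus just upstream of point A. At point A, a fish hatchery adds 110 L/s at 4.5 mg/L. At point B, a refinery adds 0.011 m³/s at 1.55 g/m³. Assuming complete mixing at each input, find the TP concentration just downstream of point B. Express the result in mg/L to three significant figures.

110 L/s = 0.11 m³/s.
After input A: C = (5.38·0.133 + 0.11·4.5) / 5.49 = 0.2205 mg/L.
After input B: C = (5.49·0.2205 + 0.011·1.55) / 5.501 = 0.2232 mg/L.

0.223 mg/L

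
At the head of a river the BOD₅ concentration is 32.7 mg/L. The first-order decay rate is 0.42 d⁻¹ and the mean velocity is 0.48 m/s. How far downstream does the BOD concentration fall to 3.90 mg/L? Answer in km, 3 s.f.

From C = C₀·e^(−kt), t = ln(C₀/C)/k = ln(32.7/3.90)/0.42 = 2.126/0.42 = 5.063 d.
Distance = v·t = 0.48 m/s × 4.374e+05 s = 2.1e+05 m = 210 km.

210 km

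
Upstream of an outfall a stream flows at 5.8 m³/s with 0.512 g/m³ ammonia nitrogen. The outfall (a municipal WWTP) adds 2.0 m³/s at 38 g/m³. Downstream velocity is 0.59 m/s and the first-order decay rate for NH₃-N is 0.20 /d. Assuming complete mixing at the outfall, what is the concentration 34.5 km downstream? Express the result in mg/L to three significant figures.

After complete mixing, C₀ = (2·38 + 5.8·0.512) / 7.8 = 10.12 mg/L.
Travel time t = 3.45e+04 m / 0.59 m/s = 5.847e+04 s = 0.6768 d.
C = 10.12·exp(−0.20·0.6768) = 10.12·0.8734 = 8.843 mg/L.

8.84 mg/L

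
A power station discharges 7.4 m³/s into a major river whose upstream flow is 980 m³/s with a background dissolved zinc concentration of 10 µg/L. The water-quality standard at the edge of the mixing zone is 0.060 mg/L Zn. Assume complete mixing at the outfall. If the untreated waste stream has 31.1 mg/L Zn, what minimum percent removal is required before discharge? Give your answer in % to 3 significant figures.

10 µg/L = 0.01 mg/L.
Mass balance: 0.06·987.4 = 7.4·Cₑ + 980·0.01.
Cₑ = (59.24 − 9.8) / 7.4 = 6.682 mg/L.
Required removal = 1 − 6.682/31.1 = 78.52 %.

78.5 %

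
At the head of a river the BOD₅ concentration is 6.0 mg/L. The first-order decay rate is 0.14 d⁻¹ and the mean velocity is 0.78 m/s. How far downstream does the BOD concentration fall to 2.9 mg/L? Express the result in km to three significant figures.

350 km

From C = C₀·e^(−kt), t = ln(C₀/C)/k = ln(6.0/2.9)/0.14 = 0.727/0.14 = 5.193 d.
Distance = v·t = 0.78 m/s × 4.487e+05 s = 3.5e+05 m = 350 km.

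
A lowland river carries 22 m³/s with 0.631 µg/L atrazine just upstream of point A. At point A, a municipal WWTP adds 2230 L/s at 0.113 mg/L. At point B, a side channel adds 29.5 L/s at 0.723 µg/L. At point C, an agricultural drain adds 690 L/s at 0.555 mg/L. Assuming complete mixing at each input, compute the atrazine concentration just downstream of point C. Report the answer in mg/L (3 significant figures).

0.0260 mg/L

0.631 µg/L = 0.000631 mg/L.
2230 L/s = 2.23 m³/s.
After input A: C = (22·0.000631 + 2.23·0.113) / 24.23 = 0.01097 mg/L.
29.5 L/s = 0.0295 m³/s.
0.723 µg/L = 0.000723 mg/L.
After input B: C = (24.23·0.01097 + 0.0295·0.000723) / 24.26 = 0.01096 mg/L.
690 L/s = 0.69 m³/s.
After input C: C = (24.26·0.01096 + 0.69·0.555) / 24.95 = 0.02601 mg/L.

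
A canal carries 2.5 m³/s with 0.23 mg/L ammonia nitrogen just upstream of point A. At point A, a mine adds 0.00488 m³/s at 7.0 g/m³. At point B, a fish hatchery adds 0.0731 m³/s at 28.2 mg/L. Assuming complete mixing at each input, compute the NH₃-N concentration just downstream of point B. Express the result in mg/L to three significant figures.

1.04 mg/L

After input A: C = (2.5·0.23 + 0.00488·7) / 2.505 = 0.2432 mg/L.
After input B: C = (2.505·0.2432 + 0.0731·28.2) / 2.578 = 1.036 mg/L.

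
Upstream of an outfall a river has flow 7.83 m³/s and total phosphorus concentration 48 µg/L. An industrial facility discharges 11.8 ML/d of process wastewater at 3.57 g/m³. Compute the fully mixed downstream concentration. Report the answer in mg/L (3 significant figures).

11.8 ML/d = 0.1366 m³/s.
48 µg/L = 0.048 mg/L.
Flow-weighted mixing gives C = (0.1366·3.57 + 7.83·0.048) / (0.1366 + 7.83) = 0.8634/7.967 = 0.1084 mg/L.

0.108 mg/L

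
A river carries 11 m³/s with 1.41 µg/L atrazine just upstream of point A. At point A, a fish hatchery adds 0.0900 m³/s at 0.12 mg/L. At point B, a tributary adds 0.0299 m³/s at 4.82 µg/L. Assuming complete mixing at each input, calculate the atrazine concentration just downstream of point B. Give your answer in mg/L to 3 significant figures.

0.00238 mg/L

1.41 µg/L = 0.00141 mg/L.
After input A: C = (11·0.00141 + 0.09·0.12) / 11.09 = 0.002372 mg/L.
4.82 µg/L = 0.00482 mg/L.
After input B: C = (11.09·0.002372 + 0.0299·0.00482) / 11.12 = 0.002379 mg/L.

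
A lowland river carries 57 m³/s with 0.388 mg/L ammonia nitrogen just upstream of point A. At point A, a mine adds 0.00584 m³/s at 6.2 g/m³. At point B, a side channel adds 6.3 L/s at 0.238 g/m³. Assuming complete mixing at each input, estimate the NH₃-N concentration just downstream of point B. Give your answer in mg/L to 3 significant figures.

0.389 mg/L

After input A: C = (57·0.388 + 0.00584·6.2) / 57.01 = 0.3886 mg/L.
6.3 L/s = 0.0063 m³/s.
After input B: C = (57.01·0.3886 + 0.0063·0.238) / 57.01 = 0.3886 mg/L.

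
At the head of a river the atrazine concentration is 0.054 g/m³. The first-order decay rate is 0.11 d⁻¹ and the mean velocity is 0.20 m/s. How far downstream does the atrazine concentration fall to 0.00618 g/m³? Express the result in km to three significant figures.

341 km

From C = C₀·e^(−kt), t = ln(C₀/C)/k = ln(0.054/0.00618)/0.11 = 2.168/0.11 = 19.71 d.
Distance = v·t = 0.20 m/s × 1.703e+06 s = 3.405e+05 m = 340.5 km.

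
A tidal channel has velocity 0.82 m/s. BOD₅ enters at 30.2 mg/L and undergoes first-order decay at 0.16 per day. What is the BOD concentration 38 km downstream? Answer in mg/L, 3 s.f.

27.7 mg/L

Travel time t = 38 km / 0.82 m/s = 3.8e+04/0.82 = 4.634e+04 s = 0.5364 d.
First-order decay: C = 30.2·exp(−0.16·0.5364) = 30.2·0.9178 = 27.72 mg/L.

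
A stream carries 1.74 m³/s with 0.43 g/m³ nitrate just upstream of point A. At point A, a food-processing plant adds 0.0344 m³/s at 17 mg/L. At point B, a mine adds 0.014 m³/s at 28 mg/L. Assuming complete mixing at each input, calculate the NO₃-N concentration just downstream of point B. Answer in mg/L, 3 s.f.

0.965 mg/L

After input A: C = (1.74·0.43 + 0.0344·17) / 1.774 = 0.7512 mg/L.
After input B: C = (1.774·0.7512 + 0.014·28) / 1.788 = 0.9645 mg/L.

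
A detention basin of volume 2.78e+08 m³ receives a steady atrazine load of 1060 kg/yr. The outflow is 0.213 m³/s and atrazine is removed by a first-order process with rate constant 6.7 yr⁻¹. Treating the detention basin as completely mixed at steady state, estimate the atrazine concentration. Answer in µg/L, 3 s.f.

0.567 µg/L

Outflow Q = 0.213 m³/s × 3.156e+07 s/yr = 6.722e+06 m³/yr.
Steady-state CSTR mass balance: W = Q·C + k·V·C, so C = W/(Q + kV).
Q + kV = 6.722e+06 + 6.7·2.78e+08 = 1.869e+09 m³/yr.
C = 1060/1.869e+09 = 5.671e-07 kg/m³ = 0.0005671 mg/L = 0.5671 µg/L.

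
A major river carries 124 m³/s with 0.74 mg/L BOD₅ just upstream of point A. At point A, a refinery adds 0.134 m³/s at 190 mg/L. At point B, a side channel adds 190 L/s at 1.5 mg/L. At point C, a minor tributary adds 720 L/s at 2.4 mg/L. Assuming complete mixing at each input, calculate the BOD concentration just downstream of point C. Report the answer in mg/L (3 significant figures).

After input A: C = (124·0.74 + 0.134·190) / 124.1 = 0.9443 mg/L.
190 L/s = 0.19 m³/s.
After input B: C = (124.1·0.9443 + 0.19·1.5) / 124.3 = 0.9452 mg/L.
720 L/s = 0.72 m³/s.
After input C: C = (124.3·0.9452 + 0.72·2.4) / 125 = 0.9535 mg/L.

0.954 mg/L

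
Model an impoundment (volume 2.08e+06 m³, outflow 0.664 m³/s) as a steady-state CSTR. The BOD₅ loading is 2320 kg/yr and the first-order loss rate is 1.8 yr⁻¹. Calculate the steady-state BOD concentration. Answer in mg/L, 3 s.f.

0.0939 mg/L

Outflow Q = 0.664 m³/s × 3.156e+07 s/yr = 2.095e+07 m³/yr.
Steady-state CSTR mass balance: W = Q·C + k·V·C, so C = W/(Q + kV).
Q + kV = 2.095e+07 + 1.8·2.08e+06 = 2.47e+07 m³/yr.
C = 2320/2.47e+07 = 9.393e-05 kg/m³ = 0.09393 mg/L.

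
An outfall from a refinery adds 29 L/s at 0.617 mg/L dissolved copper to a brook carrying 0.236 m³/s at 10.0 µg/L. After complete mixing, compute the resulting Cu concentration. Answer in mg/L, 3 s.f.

29 L/s = 0.029 m³/s.
10.0 µg/L = 0.01 mg/L.
Flow-weighted mixing gives C = (0.029·0.617 + 0.236·0.01) / (0.029 + 0.236) = 0.02025/0.265 = 0.07643 mg/L.

0.0764 mg/L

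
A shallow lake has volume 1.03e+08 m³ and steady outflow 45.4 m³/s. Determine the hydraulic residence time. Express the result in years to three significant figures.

Q = 45.4 m³/s × 3.156e+07 s/yr = 1.433e+09 m³/yr.
Hydraulic residence time τ = V/Q = 1.03e+08/1.433e+09 = 0.07189 yr.

0.0719 yr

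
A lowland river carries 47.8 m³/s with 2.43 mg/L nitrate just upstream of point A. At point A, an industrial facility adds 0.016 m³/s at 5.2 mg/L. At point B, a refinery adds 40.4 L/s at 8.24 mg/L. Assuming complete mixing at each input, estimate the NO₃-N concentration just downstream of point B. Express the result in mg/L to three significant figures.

After input A: C = (47.8·2.43 + 0.016·5.2) / 47.82 = 2.431 mg/L.
40.4 L/s = 0.0404 m³/s.
After input B: C = (47.82·2.431 + 0.0404·8.24) / 47.86 = 2.436 mg/L.

2.44 mg/L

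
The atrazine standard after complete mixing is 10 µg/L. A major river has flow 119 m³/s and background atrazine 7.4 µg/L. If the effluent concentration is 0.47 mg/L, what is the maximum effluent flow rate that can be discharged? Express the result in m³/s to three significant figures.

0.673 m³/s

7.4 µg/L = 0.0074 mg/L.
10 µg/L = 0.01 mg/L.
Mass balance at complete mixing: C_std·(Q_w + Q_r) = Q_w·C_e + Q_r·C_b.
Rearranging, Q_w = Q_r·(C_std − C_b)/(C_e − C_std) = 119·(0.01 − 0.0074) / (0.47 − 0.01) = 0.6726 m³/s.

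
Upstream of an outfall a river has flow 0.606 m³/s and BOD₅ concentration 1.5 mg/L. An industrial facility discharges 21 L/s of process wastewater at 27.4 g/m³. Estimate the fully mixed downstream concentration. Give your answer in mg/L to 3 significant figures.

2.37 mg/L

21 L/s = 0.021 m³/s.
Conservation of mass across the mixing zone: C = (0.021·27.4 + 0.606·1.5) / (0.021 + 0.606) = 1.484/0.627 = 2.367 mg/L.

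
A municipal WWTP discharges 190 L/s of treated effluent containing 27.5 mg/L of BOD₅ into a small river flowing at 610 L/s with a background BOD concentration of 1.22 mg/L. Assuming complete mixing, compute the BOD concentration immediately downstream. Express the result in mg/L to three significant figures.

7.46 mg/L

190 L/s = 0.19 m³/s.
610 L/s = 0.61 m³/s.
Flow-weighted mixing gives C = (0.19·27.5 + 0.61·1.22) / (0.19 + 0.61) = 5.969/0.8 = 7.461 mg/L.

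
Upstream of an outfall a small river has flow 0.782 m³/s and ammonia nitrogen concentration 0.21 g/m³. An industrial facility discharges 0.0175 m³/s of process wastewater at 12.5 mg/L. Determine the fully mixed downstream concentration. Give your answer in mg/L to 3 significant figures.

Conservation of mass across the mixing zone: C = (0.0175·12.5 + 0.782·0.21) / (0.0175 + 0.782) = 0.383/0.7995 = 0.479 mg/L.

0.479 mg/L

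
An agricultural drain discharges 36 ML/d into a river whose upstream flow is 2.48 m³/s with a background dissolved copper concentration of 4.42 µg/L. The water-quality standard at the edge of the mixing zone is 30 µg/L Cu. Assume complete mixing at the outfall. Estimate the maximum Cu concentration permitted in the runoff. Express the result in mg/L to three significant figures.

36 ML/d = 0.4167 m³/s.
4.42 µg/L = 0.00442 mg/L.
30 µg/L = 0.03 mg/L.
Mass balance: 0.03·2.897 = 0.4167·Cₑ + 2.48·0.00442.
Cₑ = (0.0869 − 0.01096) / 0.4167 = 0.1823 mg/L.

0.182 mg/L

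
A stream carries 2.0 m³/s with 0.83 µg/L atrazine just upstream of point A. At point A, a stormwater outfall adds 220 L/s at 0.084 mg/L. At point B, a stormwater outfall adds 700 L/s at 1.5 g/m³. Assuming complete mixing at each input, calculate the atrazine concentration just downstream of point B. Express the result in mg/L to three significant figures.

0.83 µg/L = 0.00083 mg/L.
220 L/s = 0.22 m³/s.
After input A: C = (2·0.00083 + 0.22·0.084) / 2.22 = 0.009072 mg/L.
700 L/s = 0.7 m³/s.
After input B: C = (2.22·0.009072 + 0.7·1.5) / 2.92 = 0.3665 mg/L.

0.366 mg/L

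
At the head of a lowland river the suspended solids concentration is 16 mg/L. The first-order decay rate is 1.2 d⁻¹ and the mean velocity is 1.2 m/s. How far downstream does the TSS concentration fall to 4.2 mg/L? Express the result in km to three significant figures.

From C = C₀·e^(−kt), t = ln(C₀/C)/k = ln(16/4.2)/1.2 = 1.338/1.2 = 1.115 d.
Distance = v·t = 1.2 m/s × 9.63e+04 s = 1.156e+05 m = 115.6 km.

116 km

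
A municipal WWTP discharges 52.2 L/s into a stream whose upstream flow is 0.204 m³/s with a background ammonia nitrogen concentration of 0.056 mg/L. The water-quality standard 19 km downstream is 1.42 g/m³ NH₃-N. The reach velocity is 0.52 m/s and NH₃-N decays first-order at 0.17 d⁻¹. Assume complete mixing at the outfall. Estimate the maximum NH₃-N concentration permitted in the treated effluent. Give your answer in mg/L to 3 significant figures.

52.2 L/s = 0.0522 m³/s.
Travel time to the compliance point: t = 1.9e+04/0.52 = 3.654e+04 s = 0.4229 d; decay factor exp(−0.17·0.4229) = 0.9306.
So the concentration just after mixing may be at most 1.42/0.9306 = 1.526 mg/L.
Mass balance: 1.526·0.2562 = 0.0522·Cₑ + 0.204·0.056.
Cₑ = (0.3909 − 0.01142) / 0.0522 = 7.27 mg/L.

7.27 mg/L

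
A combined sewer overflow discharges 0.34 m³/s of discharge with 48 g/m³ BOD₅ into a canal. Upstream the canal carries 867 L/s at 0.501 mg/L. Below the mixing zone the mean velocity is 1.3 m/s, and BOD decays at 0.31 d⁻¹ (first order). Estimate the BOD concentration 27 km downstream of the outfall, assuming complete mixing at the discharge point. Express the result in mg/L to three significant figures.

867 L/s = 0.867 m³/s.
After complete mixing, C₀ = (0.34·48 + 0.867·0.501) / 1.207 = 13.88 mg/L.
Travel time t = 2.7e+04 m / 1.3 m/s = 2.077e+04 s = 0.2404 d.
C = 13.88·exp(−0.31·0.2404) = 13.88·0.9282 = 12.88 mg/L.

12.9 mg/L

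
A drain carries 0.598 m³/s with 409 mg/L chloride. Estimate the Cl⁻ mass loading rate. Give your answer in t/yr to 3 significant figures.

Mass flux = Q·C = 0.598 m³/s × 409 g/m³ = 244.6 g/s.
= 244.6 g/s × 31.56 = 7718 t/yr.

7720 t/yr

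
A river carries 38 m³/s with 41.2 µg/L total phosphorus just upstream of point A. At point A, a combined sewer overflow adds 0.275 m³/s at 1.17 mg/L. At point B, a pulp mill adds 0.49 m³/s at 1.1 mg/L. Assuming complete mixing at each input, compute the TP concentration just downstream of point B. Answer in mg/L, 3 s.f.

0.0626 mg/L

41.2 µg/L = 0.0412 mg/L.
After input A: C = (38·0.0412 + 0.275·1.17) / 38.27 = 0.04931 mg/L.
After input B: C = (38.27·0.04931 + 0.49·1.1) / 38.77 = 0.06259 mg/L.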